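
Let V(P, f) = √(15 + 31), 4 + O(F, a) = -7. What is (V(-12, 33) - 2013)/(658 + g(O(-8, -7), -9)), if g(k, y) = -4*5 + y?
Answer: -2013/629 + √46/629 ≈ -3.1895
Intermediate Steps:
O(F, a) = -11 (O(F, a) = -4 - 7 = -11)
g(k, y) = -20 + y
V(P, f) = √46
(V(-12, 33) - 2013)/(658 + g(O(-8, -7), -9)) = (√46 - 2013)/(658 + (-20 - 9)) = (-2013 + √46)/(658 - 29) = (-2013 + √46)/629 = (-2013 + √46)*(1/629) = -2013/629 + √46/629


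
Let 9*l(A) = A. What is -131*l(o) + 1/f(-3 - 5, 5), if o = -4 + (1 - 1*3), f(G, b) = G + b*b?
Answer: 4457/51 ≈ 87.392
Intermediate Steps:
f(G, b) = G + b²
o = -6 (o = -4 + (1 - 3) = -4 - 2 = -6)
l(A) = A/9
-131*l(o) + 1/f(-3 - 5, 5) = -131*(-6)/9 + 1/((-3 - 5) + 5²) = -131*(-⅔) + 1/(-8 + 25) = 262/3 + 1/17 = 4457/51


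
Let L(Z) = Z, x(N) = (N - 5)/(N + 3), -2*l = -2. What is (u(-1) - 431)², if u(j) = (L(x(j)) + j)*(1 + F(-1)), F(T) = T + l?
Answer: 189225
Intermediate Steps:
l = 1 (l = -½*(-2) = 1)
x(N) = (-5 + N)/(3 + N)
F(T) = 1 + T (F(T) = T + 1 = 1 + T)
u(j) = j + (-5 + j)/(3 + j) (u(j) = ((-5 + j)/(3 + j) + j)*(1 + (1 - 1)) = (j + (-5 + j)/(3 + j))*(1 + 0) = (j + (-5 + j)/(3 + j))*1 = j + (-5 + j)/(3 + j))
(u(-1) - 431)² = ((-5 - 1 - (3 - 1))/(3 - 1) - 431)² = ((-5 - 1 - 1*2)/2 - 431)² = ((-5 - 1 - 2)/2 - 431)² = ((½)*(-8) - 431)² = (-4 - 431)² = (-435)² = 189225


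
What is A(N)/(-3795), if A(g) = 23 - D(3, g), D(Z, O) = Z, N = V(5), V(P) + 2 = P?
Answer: -4/759 ≈ -0.0052701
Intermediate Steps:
V(P) = -2 + P
N = 3 (N = -2 + 5 = 3)
A(g) = 20 (A(g) = 23 - 1*3 = 23 - 3 = 20)
A(N)/(-3795) = 20/(-3795) = 20*(-1/3795) = -4/759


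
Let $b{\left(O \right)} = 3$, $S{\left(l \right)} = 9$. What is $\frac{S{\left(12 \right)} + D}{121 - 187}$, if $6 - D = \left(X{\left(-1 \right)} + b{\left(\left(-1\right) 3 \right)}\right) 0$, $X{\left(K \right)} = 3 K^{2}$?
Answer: $- \frac{5}{22} \approx -0.22727$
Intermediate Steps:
$D = 6$ ($D = 6 - \left(3 \left(-1\right)^{2} + 3\right) 0 = 6 - \left(3 \cdot 1 + 3\right) 0 = 6 - \left(3 + 3\right) 0 = 6 - 6 \cdot 0 = 6 - 0 = 6 + 0 = 6$)
$\frac{S{\left(12 \right)} + D}{121 - 187} = \frac{9 + 6}{121 - 187} = \frac{15}{-66} = 15 \left(- \frac{1}{66}\right) = - \frac{5}{22}$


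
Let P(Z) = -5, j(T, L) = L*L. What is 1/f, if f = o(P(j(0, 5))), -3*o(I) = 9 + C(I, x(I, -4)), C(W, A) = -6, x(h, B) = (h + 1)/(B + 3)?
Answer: -1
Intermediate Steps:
j(T, L) = L²
x(h, B) = (1 + h)/(3 + B)
o(I) = -1 (o(I) = -(9 - 6)/3 = -⅓*3 = -1)
f = -1
1/f = 1/(-1) = -1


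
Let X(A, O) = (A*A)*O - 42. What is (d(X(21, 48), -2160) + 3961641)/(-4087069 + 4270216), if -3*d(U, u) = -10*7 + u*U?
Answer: 57517153/549441 ≈ 104.68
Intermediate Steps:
X(A, O) = -42 + O*A**2 (X(A, O) = A**2*O - 42 = O*A**2 - 42 = -42 + O*A**2)
d(U, u) = 70/3 - U*u/3 (d(U, u) = -(-10*7 + u*U)/3 = -(-70 + U*u)/3 = 70/3 - U*u/3)
(d(X(21, 48), -2160) + 3961641)/(-4087069 + 4270216) = ((70/3 - 1/3*(-42 + 48*21**2)*(-2160)) + 3961641)/(-4087069 + 4270216) = ((70/3 - 1/3*(-42 + 48*441)*(-2160)) + 3961641)/183147 = ((70/3 - 1/3*(-42 + 21168)*(-2160)) + 3961641)*(1/183147) = ((70/3 - 1/3*21126*(-2160)) + 3961641)*(1/183147) = ((70/3 + 15210720) + 3961641)*(1/183147) = (45632230/3 + 3961641)*(1/183147) = (57517153/3)*(1/183147) = 57517153/549441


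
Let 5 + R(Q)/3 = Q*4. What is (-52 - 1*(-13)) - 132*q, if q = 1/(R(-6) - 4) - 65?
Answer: 777363/91 ≈ 8542.5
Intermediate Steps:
R(Q) = -15 + 12*Q (R(Q) = -15 + 3*(Q*4) = -15 + 3*(4*Q) = -15 + 12*Q)
q = -5916/91 (q = 1/((-15 + 12*(-6)) - 4) - 65 = 1/((-15 - 72) - 4) - 65 = 1/(-87 - 4) - 65 = 1/(-91) - 65 = -1/91 - 65 = -5916/91 ≈ -65.011)
(-52 - 1*(-13)) - 132*q = (-52 - 1*(-13)) - 132*(-5916/91) = (-52 + 13) + 780912/91 = -39 + 780912/91 = 777363/91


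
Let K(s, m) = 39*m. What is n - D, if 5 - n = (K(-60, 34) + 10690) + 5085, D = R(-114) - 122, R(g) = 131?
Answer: -17105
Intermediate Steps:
D = 9 (D = 131 - 122 = 9)
n = -17096 (n = 5 - ((39*34 + 10690) + 5085) = 5 - ((1326 + 10690) + 5085) = 5 - (12016 + 5085) = 5 - 1*17101 = 5 - 17101 = -17096)
n - D = -17096 - 1*9 = -17096 - 9 = -17105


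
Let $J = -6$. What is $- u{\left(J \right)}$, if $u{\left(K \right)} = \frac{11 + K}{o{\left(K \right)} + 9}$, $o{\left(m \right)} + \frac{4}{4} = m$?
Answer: $- \frac{5}{2} \approx -2.5$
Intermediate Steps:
$o{\left(m \right)} = -1 + m$
$u{\left(K \right)} = \frac{11 + K}{8 + K}$ ($u{\left(K \right)} = \frac{11 + K}{\left(-1 + K\right) + 9} = \frac{11 + K}{8 + K}$)
$- u{\left(J \right)} = - \frac{11 - 6}{8 - 6} = - \frac{5}{2}$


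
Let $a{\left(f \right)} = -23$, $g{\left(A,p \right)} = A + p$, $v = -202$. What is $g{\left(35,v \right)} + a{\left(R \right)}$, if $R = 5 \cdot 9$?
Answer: $-190$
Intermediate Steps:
$R = 45$
$g{\left(35,v \right)} + a{\left(R \right)} = \left(35 - 202\right) - 23 = -167 - 23 = -190$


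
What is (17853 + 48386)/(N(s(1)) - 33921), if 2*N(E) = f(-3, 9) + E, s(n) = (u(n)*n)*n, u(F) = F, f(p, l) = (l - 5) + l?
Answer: -66239/33914 ≈ -1.9531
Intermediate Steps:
f(p, l) = -5 + 2*l (f(p, l) = (-5 + l) + l = -5 + 2*l)
s(n) = n³ (s(n) = (n*n)*n = n²*n = n³)
N(E) = 13/2 + E/2 (N(E) = ((-5 + 2*9) + E)/2 = ((-5 + 18) + E)/2 = (13 + E)/2 = 13/2 + E/2)
(17853 + 48386)/(N(s(1)) - 33921) = (17853 + 48386)/((13/2 + (½)*1³) - 33921) = 66239/((13/2 + (½)*1) - 33921) = 66239/((13/2 + ½) - 33921) = 66239/(7 - 33921) = 66239/(-33914) = 66239*(-1/33914) = -66239/33914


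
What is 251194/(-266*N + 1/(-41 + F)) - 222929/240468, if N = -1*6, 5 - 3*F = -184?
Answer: 1321062907447/8443552884 ≈ 156.46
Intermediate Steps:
F = 63 (F = 5/3 - 1/3*(-184) = 5/3 + 184/3 = 63)
N = -6
251194/(-266*N + 1/(-41 + F)) - 222929/240468 = 251194/(-266*(-6) + 1/(-41 + 63)) - 222929/240468 = 251194/(1596 + 1/22) - 222929*1/240468 = 251194/(1596 + 1/22) - 222929/240468 = 251194/(35113/22) - 222929/240468 = 251194*(22/35113) - 222929/240468 = 5526268/35113 - 222929/240468 = 1321062907447/8443552884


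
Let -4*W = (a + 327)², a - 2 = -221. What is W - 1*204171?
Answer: -207087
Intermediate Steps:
a = -219 (a = 2 - 221 = -219)
W = -2916 (W = -(-219 + 327)²/4 = -¼*108² = -¼*11664 = -2916)
W - 1*204171 = -2916 - 1*204171 = -2916 - 204171 = -207087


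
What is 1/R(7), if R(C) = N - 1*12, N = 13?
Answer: 1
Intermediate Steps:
R(C) = 1 (R(C) = 13 - 1*12 = 13 - 12 = 1)
1/R(7) = 1/1 = 1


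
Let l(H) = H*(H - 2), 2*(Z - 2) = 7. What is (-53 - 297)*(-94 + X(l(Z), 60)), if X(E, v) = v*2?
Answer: -9100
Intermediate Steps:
Z = 11/2 (Z = 2 + (1/2)*7 = 2 + 7/2 = 11/2 ≈ 5.5000)
l(H) = H*(-2 + H)
X(E, v) = 2*v
(-53 - 297)*(-94 + X(l(Z), 60)) = (-53 - 297)*(-94 + 2*60) = -350*(-94 + 120) = -350*26 = -9100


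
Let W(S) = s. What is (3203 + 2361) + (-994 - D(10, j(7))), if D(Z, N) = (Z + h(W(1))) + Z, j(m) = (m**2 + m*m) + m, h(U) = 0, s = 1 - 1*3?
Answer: 4550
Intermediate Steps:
s = -2 (s = 1 - 3 = -2)
W(S) = -2
j(m) = m + 2*m**2 (j(m) = (m**2 + m**2) + m = 2*m**2 + m = m + 2*m**2)
D(Z, N) = 2*Z (D(Z, N) = (Z + 0) + Z = Z + Z = 2*Z)
(3203 + 2361) + (-994 - D(10, j(7))) = (3203 + 2361) + (-994 - 2*10) = 5564 + (-994 - 1*20) = 5564 + (-994 - 20) = 5564 - 1014 = 4550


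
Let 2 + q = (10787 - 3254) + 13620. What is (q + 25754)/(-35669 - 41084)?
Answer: -46905/76753 ≈ -0.61112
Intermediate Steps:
q = 21151 (q = -2 + ((10787 - 3254) + 13620) = -2 + (7533 + 13620) = -2 + 21153 = 21151)
(q + 25754)/(-35669 - 41084) = (21151 + 25754)/(-35669 - 41084) = 46905/(-76753) = 46905*(-1/76753) = -46905/76753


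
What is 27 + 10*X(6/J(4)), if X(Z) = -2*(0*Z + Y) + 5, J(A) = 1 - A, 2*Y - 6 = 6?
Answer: -43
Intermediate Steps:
Y = 6 (Y = 3 + (½)*6 = 3 + 3 = 6)
X(Z) = -7 (X(Z) = -2*(0*Z + 6) + 5 = -2*(0 + 6) + 5 = -2*6 + 5 = -12 + 5 = -7)
27 + 10*X(6/J(4)) = 27 + 10*(-7) = 27 - 70 = -43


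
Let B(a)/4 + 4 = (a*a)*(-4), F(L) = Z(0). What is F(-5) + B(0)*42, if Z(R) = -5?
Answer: -677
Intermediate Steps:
F(L) = -5
B(a) = -16 - 16*a² (B(a) = -16 + 4*((a*a)*(-4)) = -16 + 4*(a²*(-4)) = -16 + 4*(-4*a²) = -16 - 16*a²)
F(-5) + B(0)*42 = -5 + (-16 - 16*0²)*42 = -5 + (-16 - 16*0)*42 = -5 + (-16 + 0)*42 = -5 - 16*42 = -5 - 672 = -677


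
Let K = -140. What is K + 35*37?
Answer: 1155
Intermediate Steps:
K + 35*37 = -140 + 35*37 = -140 + 1295 = 1155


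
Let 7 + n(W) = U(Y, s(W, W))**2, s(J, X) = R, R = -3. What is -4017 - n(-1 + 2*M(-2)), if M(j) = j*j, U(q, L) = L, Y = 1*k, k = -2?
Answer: -4019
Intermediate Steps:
s(J, X) = -3
Y = -2 (Y = 1*(-2) = -2)
M(j) = j**2
n(W) = 2 (n(W) = -7 + (-3)**2 = -7 + 9 = 2)
-4017 - n(-1 + 2*M(-2)) = -4017 - 1*2 = -4017 - 2 = -4019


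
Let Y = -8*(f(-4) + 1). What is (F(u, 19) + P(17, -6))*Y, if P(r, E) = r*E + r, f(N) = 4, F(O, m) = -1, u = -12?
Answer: 3440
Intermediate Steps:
P(r, E) = r + E*r (P(r, E) = E*r + r = r + E*r)
Y = -40 (Y = -8*(4 + 1) = -8*5 = -40)
(F(u, 19) + P(17, -6))*Y = (-1 + 17*(1 - 6))*(-40) = (-1 + 17*(-5))*(-40) = (-1 - 85)*(-40) = -86*(-40) = 3440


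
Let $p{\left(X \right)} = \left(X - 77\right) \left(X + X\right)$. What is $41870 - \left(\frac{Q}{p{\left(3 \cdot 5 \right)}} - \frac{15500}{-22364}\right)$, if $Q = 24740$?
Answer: $\frac{21777406502}{519963} \approx 41883.0$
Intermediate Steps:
$p{\left(X \right)} = 2 X \left(-77 + X\right)$ ($p{\left(X \right)} = \left(-77 + X\right) 2 X = 2 X \left(-77 + X\right)$)
$41870 - \left(\frac{Q}{p{\left(3 \cdot 5 \right)}} - \frac{15500}{-22364}\right) = 41870 - \left(\frac{24740}{2 \cdot 3 \cdot 5 \left(-77 + 3 \cdot 5\right)} - \frac{15500}{-22364}\right) = 41870 - \left(\frac{24740}{2 \cdot 15 \left(-77 + 15\right)} - - \frac{3875}{5591}\right) = 41870 - \left(\frac{24740}{2 \cdot 15 \left(-62\right)} + \frac{3875}{5591}\right) = 41870 - \left(\frac{24740}{-1860} + \frac{3875}{5591}\right) = 41870 - \left(24740 \left(- \frac{1}{1860}\right) + \frac{3875}{5591}\right) = 41870 - \left(- \frac{1237}{93} + \frac{3875}{5591}\right) = 41870 - - \frac{6555692}{519963} = 41870 + \frac{6555692}{519963} = \frac{21777406502}{519963}$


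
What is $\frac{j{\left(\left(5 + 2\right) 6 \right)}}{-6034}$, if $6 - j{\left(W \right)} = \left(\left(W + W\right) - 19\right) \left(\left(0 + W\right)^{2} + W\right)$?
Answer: $\frac{58692}{3017} \approx 19.454$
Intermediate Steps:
$j{\left(W \right)} = 6 - \left(-19 + 2 W\right) \left(W + W^{2}\right)$ ($j{\left(W \right)} = 6 - \left(\left(W + W\right) - 19\right) \left(\left(0 + W\right)^{2} + W\right) = 6 - \left(2 W - 19\right) \left(W^{2} + W\right) = 6 - \left(-19 + 2 W\right) \left(W + W^{2}\right)$)
$\frac{j{\left(\left(5 + 2\right) 6 \right)}}{-6034} = \frac{6 - 2 \left(\left(5 + 2\right) 6\right)^{3} + 17 \left(\left(5 + 2\right) 6\right)^{2} + 19 \left(5 + 2\right) 6}{-6034} = \left(6 - 2 \left(7 \cdot 6\right)^{3} + 17 \left(7 \cdot 6\right)^{2} + 19 \cdot 7 \cdot 6\right) \left(- \frac{1}{6034}\right) = \left(6 - 2 \cdot 42^{3} + 17 \cdot 42^{2} + 19 \cdot 42\right) \left(- \frac{1}{6034}\right) = \left(6 - 148176 + 17 \cdot 1764 + 798\right) \left(- \frac{1}{6034}\right) = \left(6 - 148176 + 29988 + 798\right) \left(- \frac{1}{6034}\right) = \left(-117384\right) \left(- \frac{1}{6034}\right) = \frac{58692}{3017}$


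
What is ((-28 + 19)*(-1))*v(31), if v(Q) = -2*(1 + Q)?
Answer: -576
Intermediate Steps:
v(Q) = -2 - 2*Q
((-28 + 19)*(-1))*v(31) = ((-28 + 19)*(-1))*(-2 - 2*31) = (-9*(-1))*(-2 - 62) = 9*(-64) = -576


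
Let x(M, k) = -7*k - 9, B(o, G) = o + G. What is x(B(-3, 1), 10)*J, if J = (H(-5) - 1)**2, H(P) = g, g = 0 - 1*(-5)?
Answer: -1264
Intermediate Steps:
g = 5 (g = 0 + 5 = 5)
H(P) = 5
B(o, G) = G + o
J = 16 (J = (5 - 1)**2 = 4**2 = 16)
x(M, k) = -9 - 7*k
x(B(-3, 1), 10)*J = (-9 - 7*10)*16 = (-9 - 70)*16 = -79*16 = -1264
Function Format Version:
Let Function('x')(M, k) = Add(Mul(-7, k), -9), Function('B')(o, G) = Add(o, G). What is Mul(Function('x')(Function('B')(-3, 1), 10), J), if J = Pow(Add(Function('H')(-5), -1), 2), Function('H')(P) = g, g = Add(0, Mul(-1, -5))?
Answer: -1264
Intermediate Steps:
g = 5 (g = Add(0, 5) = 5)
Function('H')(P) = 5
Function('B')(o, G) = Add(G, o)
J = 16 (J = Pow(Add(5, -1), 2) = Pow(4, 2) = 16)
Function('x')(M, k) = Add(-9, Mul(-7, k))
Mul(Function('x')(Function('B')(-3, 1), 10), J) = Mul(Add(-9, Mul(-7, 10)), 16) = Mul(Add(-9, -70), 16) = Mul(-79, 16) = -1264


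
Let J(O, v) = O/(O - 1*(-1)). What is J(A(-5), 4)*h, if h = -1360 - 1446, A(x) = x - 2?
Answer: -9821/3 ≈ -3273.7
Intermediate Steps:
A(x) = -2 + x
J(O, v) = O/(1 + O) (J(O, v) = O/(O + 1) = O/(1 + O))
h = -2806
J(A(-5), 4)*h = ((-2 - 5)/(1 + (-2 - 5)))*(-2806) = -7/(1 - 7)*(-2806) = -7/(-6)*(-2806) = -7*(-⅙)*(-2806) = (7/6)*(-2806) = -9821/3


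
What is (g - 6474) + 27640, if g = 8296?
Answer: 29462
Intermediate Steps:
(g - 6474) + 27640 = (8296 - 6474) + 27640 = 1822 + 27640 = 29462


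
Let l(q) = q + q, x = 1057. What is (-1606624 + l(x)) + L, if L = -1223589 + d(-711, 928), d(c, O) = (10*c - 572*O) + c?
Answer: -3366736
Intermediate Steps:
l(q) = 2*q
d(c, O) = -572*O + 11*c (d(c, O) = (-572*O + 10*c) + c = -572*O + 11*c)
L = -1762226 (L = -1223589 + (-572*928 + 11*(-711)) = -1223589 + (-530816 - 7821) = -1223589 - 538637 = -1762226)
(-1606624 + l(x)) + L = (-1606624 + 2*1057) - 1762226 = (-1606624 + 2114) - 1762226 = -1604510 - 1762226 = -3366736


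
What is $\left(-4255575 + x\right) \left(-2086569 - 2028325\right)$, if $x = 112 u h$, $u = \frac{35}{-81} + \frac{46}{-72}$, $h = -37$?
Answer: $\frac{1416931171284202}{81} \approx 1.7493 \cdot 10^{13}$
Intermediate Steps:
$u = - \frac{347}{324}$ ($u = 35 \left(- \frac{1}{81}\right) + 46 \left(- \frac{1}{72}\right) = - \frac{35}{81} - \frac{23}{36} = - \frac{347}{324} \approx -1.071$)
$x = \frac{359492}{81}$ ($x = 112 \left(- \frac{347}{324}\right) \left(-37\right) = \left(- \frac{9716}{81}\right) \left(-37\right) = \frac{359492}{81} \approx 4438.2$)
$\left(-4255575 + x\right) \left(-2086569 - 2028325\right) = \left(-4255575 + \frac{359492}{81}\right) \left(-2086569 - 2028325\right) = \left(- \frac{344342083}{81}\right) \left(-4114894\right) = \frac{1416931171284202}{81}$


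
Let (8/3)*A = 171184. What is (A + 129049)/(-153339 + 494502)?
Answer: 193243/341163 ≈ 0.56642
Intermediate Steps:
A = 64194 (A = (3/8)*171184 = 64194)
(A + 129049)/(-153339 + 494502) = (64194 + 129049)/(-153339 + 494502) = 193243/341163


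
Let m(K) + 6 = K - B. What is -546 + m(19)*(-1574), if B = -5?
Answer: -28878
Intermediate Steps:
m(K) = -1 + K (m(K) = -6 + (K - 1*(-5)) = -6 + (K + 5) = -6 + (5 + K) = -1 + K)
-546 + m(19)*(-1574) = -546 + (-1 + 19)*(-1574) = -546 + 18*(-1574) = -546 - 28332 = -28878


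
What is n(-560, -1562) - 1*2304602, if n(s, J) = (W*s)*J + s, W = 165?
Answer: 142023638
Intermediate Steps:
n(s, J) = s + 165*J*s (n(s, J) = (165*s)*J + s = 165*J*s + s = s + 165*J*s)
n(-560, -1562) - 1*2304602 = -560*(1 + 165*(-1562)) - 1*2304602 = -560*(1 - 257730) - 2304602 = -560*(-257729) - 2304602 = 144328240 - 2304602 = 142023638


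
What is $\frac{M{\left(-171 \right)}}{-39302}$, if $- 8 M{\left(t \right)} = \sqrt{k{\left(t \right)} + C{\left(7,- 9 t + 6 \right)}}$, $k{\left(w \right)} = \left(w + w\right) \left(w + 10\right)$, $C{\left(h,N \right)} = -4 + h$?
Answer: $\frac{\sqrt{55065}}{314416} \approx 0.00074633$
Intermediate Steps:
$k{\left(w \right)} = 2 w \left(10 + w\right)$
$M{\left(t \right)} = - \frac{\sqrt{3 + 2 t \left(10 + t\right)}}{8}$ ($M{\left(t \right)} = - \frac{\sqrt{2 t \left(10 + t\right) + \left(-4 + 7\right)}}{8} = - \frac{\sqrt{2 t \left(10 + t\right) + 3}}{8} = - \frac{\sqrt{3 + 2 t \left(10 + t\right)}}{8}$)
$\frac{M{\left(-171 \right)}}{-39302} = \frac{\left(- \frac{1}{8}\right) \sqrt{3 + 2 \left(-171\right) \left(10 - 171\right)}}{-39302} = - \frac{\sqrt{3 + 2 \left(-171\right) \left(-161\right)}}{8} \left(- \frac{1}{39302}\right) = - \frac{\sqrt{3 + 55062}}{8} \left(- \frac{1}{39302}\right) = - \frac{\sqrt{55065}}{8} \left(- \frac{1}{39302}\right) = \frac{\sqrt{55065}}{314416}$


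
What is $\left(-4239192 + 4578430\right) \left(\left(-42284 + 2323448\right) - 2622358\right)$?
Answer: $-115745970172$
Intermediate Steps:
$\left(-4239192 + 4578430\right) \left(\left(-42284 + 2323448\right) - 2622358\right) = 339238 \left(2281164 - 2622358\right) = 339238 \left(-341194\right) = -115745970172$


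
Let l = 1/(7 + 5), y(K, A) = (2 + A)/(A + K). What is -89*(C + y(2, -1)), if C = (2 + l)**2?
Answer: -68441/144 ≈ -475.28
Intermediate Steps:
y(K, A) = (2 + A)/(A + K)
l = 1/12 ≈ 0.083333
C = 625/144 (C = (2 + 1/12)**2 = (25/12)**2 = 625/144 ≈ 4.3403)
-89*(C + y(2, -1)) = -89*(625/144 + (2 - 1)/(-1 + 2)) = -89*(625/144 + 1/1) = -89*(625/144 + 1*1) = -89*(625/144 + 1) = -89*769/144 = -68441/144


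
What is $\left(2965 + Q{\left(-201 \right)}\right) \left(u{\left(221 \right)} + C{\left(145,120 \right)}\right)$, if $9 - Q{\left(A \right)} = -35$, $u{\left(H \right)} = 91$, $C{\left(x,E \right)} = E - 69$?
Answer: $427278$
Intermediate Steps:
$C{\left(x,E \right)} = -69 + E$
$Q{\left(A \right)} = 44$ ($Q{\left(A \right)} = 9 - -35 = 9 + 35 = 44$)
$\left(2965 + Q{\left(-201 \right)}\right) \left(u{\left(221 \right)} + C{\left(145,120 \right)}\right) = \left(2965 + 44\right) \left(91 + \left(-69 + 120\right)\right) = 3009 \left(91 + 51\right) = 3009 \cdot 142 = 427278$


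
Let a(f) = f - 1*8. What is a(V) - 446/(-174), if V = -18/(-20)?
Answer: -3947/870 ≈ -4.5368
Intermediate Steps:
V = 9/10 (V = -18*(-1/20) = 9/10 ≈ 0.90000)
a(f) = -8 + f (a(f) = f - 8 = -8 + f)
a(V) - 446/(-174) = (-8 + 9/10) - 446/(-174) = -71/10 - 446*(-1)/174 = -71/10 - 1*(-223/87) = -71/10 + 223/87 = -3947/870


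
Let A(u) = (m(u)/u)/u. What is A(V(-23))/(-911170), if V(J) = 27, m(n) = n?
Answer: -1/24601590 ≈ -4.0648e-8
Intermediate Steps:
A(u) = 1/u (A(u) = (u/u)/u = 1/u)
A(V(-23))/(-911170) = 1/(27*(-911170)) = (1/27)*(-1/911170) = -1/24601590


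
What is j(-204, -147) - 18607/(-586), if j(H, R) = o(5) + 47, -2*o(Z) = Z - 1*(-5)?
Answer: 43219/586 ≈ 73.753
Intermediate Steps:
o(Z) = -5/2 - Z/2 (o(Z) = -(Z - 1*(-5))/2 = -(Z + 5)/2 = -(5 + Z)/2 = -5/2 - Z/2)
j(H, R) = 42 (j(H, R) = (-5/2 - ½*5) + 47 = (-5/2 - 5/2) + 47 = -5 + 47 = 42)
j(-204, -147) - 18607/(-586) = 42 - 18607/(-586) = 42 - 18607*(-1/586) = 42 + 18607/586 = 43219/586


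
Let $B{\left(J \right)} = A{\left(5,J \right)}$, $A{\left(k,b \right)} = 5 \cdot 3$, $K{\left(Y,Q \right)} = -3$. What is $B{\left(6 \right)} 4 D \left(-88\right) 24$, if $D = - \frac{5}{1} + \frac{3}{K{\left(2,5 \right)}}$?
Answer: $760320$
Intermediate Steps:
$A{\left(k,b \right)} = 15$
$B{\left(J \right)} = 15$
$D = -6$ ($D = - \frac{5}{1} + \frac{3}{-3} = \left(-5\right) 1 + 3 \left(- \frac{1}{3}\right) = -5 - 1 = -6$)
$B{\left(6 \right)} 4 D \left(-88\right) 24 = 15 \cdot 4 \left(-6\right) \left(-88\right) 24 = 60 \left(-6\right) \left(-88\right) 24 = \left(-360\right) \left(-88\right) 24 = 31680 \cdot 24 = 760320$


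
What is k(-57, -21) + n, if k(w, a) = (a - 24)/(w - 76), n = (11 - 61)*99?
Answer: -658305/133 ≈ -4949.7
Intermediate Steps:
n = -4950 (n = -50*99 = -4950)
k(w, a) = (-24 + a)/(-76 + w)
k(-57, -21) + n = (-24 - 21)/(-76 - 57) - 4950 = -45/(-133) - 4950 = -1/133*(-45) - 4950 = 45/133 - 4950 = -658305/133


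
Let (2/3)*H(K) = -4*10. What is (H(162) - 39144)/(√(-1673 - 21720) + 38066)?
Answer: -18423944/17889429 + 484*I*√23393/17889429 ≈ -1.0299 + 0.004138*I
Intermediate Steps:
H(K) = -60 (H(K) = 3*(-4*10)/2 = (3/2)*(-40) = -60)
(H(162) - 39144)/(√(-1673 - 21720) + 38066) = (-60 - 39144)/(√(-1673 - 21720) + 38066) = -39204/(√(-23393) + 38066) = -39204/(I*√23393 + 38066) = -39204/(38066 + I*√23393)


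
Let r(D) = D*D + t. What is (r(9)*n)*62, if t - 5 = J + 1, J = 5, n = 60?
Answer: 342240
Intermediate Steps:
t = 11 (t = 5 + (5 + 1) = 5 + 6 = 11)
r(D) = 11 + D² (r(D) = D*D + 11 = D² + 11 = 11 + D²)
(r(9)*n)*62 = ((11 + 9²)*60)*62 = ((11 + 81)*60)*62 = (92*60)*62 = 5520*62 = 342240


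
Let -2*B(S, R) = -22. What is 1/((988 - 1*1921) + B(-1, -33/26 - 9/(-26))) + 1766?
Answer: 1628251/922 ≈ 1766.0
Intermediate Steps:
B(S, R) = 11 (B(S, R) = -1/2*(-22) = 11)
1/((988 - 1*1921) + B(-1, -33/26 - 9/(-26))) + 1766 = 1/((988 - 1*1921) + 11) + 1766 = 1/((988 - 1921) + 11) + 1766 = 1/(-933 + 11) + 1766 = 1/(-922) + 1766 = -1/922 + 1766 = 1628251/922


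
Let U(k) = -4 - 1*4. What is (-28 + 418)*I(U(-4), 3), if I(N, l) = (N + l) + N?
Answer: -5070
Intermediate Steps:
U(k) = -8 (U(k) = -4 - 4 = -8)
I(N, l) = l + 2*N
(-28 + 418)*I(U(-4), 3) = (-28 + 418)*(3 + 2*(-8)) = 390*(3 - 16) = 390*(-13) = -5070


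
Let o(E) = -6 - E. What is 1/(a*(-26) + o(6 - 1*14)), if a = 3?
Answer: -1/76 ≈ -0.013158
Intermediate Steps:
1/(a*(-26) + o(6 - 1*14)) = 1/(3*(-26) + (-6 - (6 - 1*14))) = 1/(-78 + (-6 - (6 - 14))) = 1/(-78 + (-6 - 1*(-8))) = 1/(-78 + (-6 + 8)) = 1/(-78 + 2) = 1/(-76) = -1/76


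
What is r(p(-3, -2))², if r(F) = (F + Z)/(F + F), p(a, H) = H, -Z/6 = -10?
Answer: 841/4 ≈ 210.25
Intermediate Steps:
Z = 60 (Z = -6*(-10) = 60)
r(F) = (60 + F)/(2*F) (r(F) = (F + 60)/(F + F) = (60 + F)/((2*F)) = (60 + F)*(1/(2*F)) = (60 + F)/(2*F))
r(p(-3, -2))² = ((½)*(60 - 2)/(-2))² = ((½)*(-½)*58)² = (-29/2)² = 841/4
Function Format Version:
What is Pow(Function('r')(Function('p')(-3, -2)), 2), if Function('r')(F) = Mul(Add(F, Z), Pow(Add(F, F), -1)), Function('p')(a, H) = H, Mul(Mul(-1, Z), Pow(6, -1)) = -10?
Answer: Rational(841, 4) ≈ 210.25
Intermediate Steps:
Z = 60 (Z = Mul(-6, -10) = 60)
Function('r')(F) = Mul(Rational(1, 2), Pow(F, -1), Add(60, F)) (Function('r')(F) = Mul(Add(F, 60), Pow(Add(F, F), -1)) = Mul(Add(60, F), Pow(Mul(2, F), -1)) = Mul(Add(60, F), Mul(Rational(1, 2), Pow(F, -1))) = Mul(Rational(1, 2), Pow(F, -1), Add(60, F)))
Pow(Function('r')(Function('p')(-3, -2)), 2) = Pow(Mul(Rational(1, 2), Pow(-2, -1), Add(60, -2)), 2) = Pow(Mul(Rational(1, 2), Rational(-1, 2), 58), 2) = Pow(Rational(-29, 2), 2) = Rational(841, 4)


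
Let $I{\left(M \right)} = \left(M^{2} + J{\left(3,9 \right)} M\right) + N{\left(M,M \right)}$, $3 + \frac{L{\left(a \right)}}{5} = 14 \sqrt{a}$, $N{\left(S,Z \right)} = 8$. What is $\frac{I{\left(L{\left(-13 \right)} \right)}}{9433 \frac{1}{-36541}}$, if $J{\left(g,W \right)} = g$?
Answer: $\frac{2320791992}{9433} + \frac{69062490 i \sqrt{13}}{9433} \approx 2.4603 \cdot 10^{5} + 26398.0 i$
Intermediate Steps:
$L{\left(a \right)} = -15 + 70 \sqrt{a}$ ($L{\left(a \right)} = -15 + 5 \cdot 14 \sqrt{a} = -15 + 70 \sqrt{a}$)
$I{\left(M \right)} = 8 + M^{2} + 3 M$ ($I{\left(M \right)} = \left(M^{2} + 3 M\right) + 8 = 8 + M^{2} + 3 M$)
$\frac{I{\left(L{\left(-13 \right)} \right)}}{9433 \frac{1}{-36541}} = \frac{8 + \left(-15 + 70 \sqrt{-13}\right)^{2} + 3 \left(-15 + 70 \sqrt{-13}\right)}{9433 \frac{1}{-36541}} = \frac{8 + \left(-15 + 70 i \sqrt{13}\right)^{2} + 3 \left(-15 + 70 i \sqrt{13}\right)}{9433 \left(- \frac{1}{36541}\right)} = \frac{8 + \left(-15 + 70 i \sqrt{13}\right)^{2} + 3 \left(-15 + 70 i \sqrt{13}\right)}{- \frac{9433}{36541}} = \left(8 + \left(-15 + 70 i \sqrt{13}\right)^{2} - \left(45 - 210 i \sqrt{13}\right)\right) \left(- \frac{36541}{9433}\right) = \left(-37 + \left(-15 + 70 i \sqrt{13}\right)^{2} + 210 i \sqrt{13}\right) \left(- \frac{36541}{9433}\right) = \frac{1352017}{9433} - \frac{36541 \left(-15 + 70 i \sqrt{13}\right)^{2}}{9433} - \frac{7673610 i \sqrt{13}}{9433}$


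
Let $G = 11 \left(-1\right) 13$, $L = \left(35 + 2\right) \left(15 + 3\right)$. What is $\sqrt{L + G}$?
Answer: $\sqrt{523} \approx 22.869$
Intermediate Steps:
$L = 666$ ($L = 37 \cdot 18 = 666$)
$G = -143$ ($G = \left(-11\right) 13 = -143$)
$\sqrt{L + G} = \sqrt{666 - 143} = \sqrt{523}$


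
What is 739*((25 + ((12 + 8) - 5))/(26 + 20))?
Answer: 14780/23 ≈ 642.61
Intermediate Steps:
739*((25 + ((12 + 8) - 5))/(26 + 20)) = 739*((25 + (20 - 5))/46) = 739*((25 + 15)*(1/46)) = 739*(40*(1/46)) = 739*(20/23) = 14780/23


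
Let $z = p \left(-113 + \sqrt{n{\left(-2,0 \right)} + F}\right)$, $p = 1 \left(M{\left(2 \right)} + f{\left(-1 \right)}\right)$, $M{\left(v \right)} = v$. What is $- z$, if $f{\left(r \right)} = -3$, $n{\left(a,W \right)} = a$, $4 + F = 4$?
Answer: $-113 + i \sqrt{2} \approx -113.0 + 1.4142 i$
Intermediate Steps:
$F = 0$ ($F = -4 + 4 = 0$)
$p = -1$ ($p = 1 \left(2 - 3\right) = 1 \left(-1\right) = -1$)
$z = 113 - i \sqrt{2}$ ($z = - (-113 + \sqrt{-2 + 0}) = - (-113 + \sqrt{-2}) = - (-113 + i \sqrt{2}) = 113 - i \sqrt{2} \approx 113.0 - 1.4142 i$)
$- z = - (113 - i \sqrt{2}) = -113 + i \sqrt{2}$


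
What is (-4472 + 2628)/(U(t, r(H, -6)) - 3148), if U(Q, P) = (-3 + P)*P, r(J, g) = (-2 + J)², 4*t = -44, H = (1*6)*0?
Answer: 461/786 ≈ 0.58651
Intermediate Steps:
H = 0 (H = 6*0 = 0)
t = -11 (t = (¼)*(-44) = -11)
U(Q, P) = P*(-3 + P)
(-4472 + 2628)/(U(t, r(H, -6)) - 3148) = (-4472 + 2628)/((-2 + 0)²*(-3 + (-2 + 0)²) - 3148) = -1844/((-2)²*(-3 + (-2)²) - 3148) = -1844/(4*(-3 + 4) - 3148) = -1844/(4*1 - 3148) = -1844/(4 - 3148) = -1844/(-3144) = -1844*(-1/3144) = 461/786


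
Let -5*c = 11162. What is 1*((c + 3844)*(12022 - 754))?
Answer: 90797544/5 ≈ 1.8160e+7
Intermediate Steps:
c = -11162/5 (c = -⅕*11162 = -11162/5 ≈ -2232.4)
1*((c + 3844)*(12022 - 754)) = 1*((-11162/5 + 3844)*(12022 - 754)) = 1*((8058/5)*11268) = 1*(90797544/5) = 90797544/5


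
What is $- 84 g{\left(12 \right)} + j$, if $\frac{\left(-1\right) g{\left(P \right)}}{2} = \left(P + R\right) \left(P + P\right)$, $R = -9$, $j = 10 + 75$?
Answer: $12181$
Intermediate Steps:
$j = 85$
$g{\left(P \right)} = - 4 P \left(-9 + P\right)$ ($g{\left(P \right)} = - 2 \left(P - 9\right) \left(P + P\right) = - 2 \left(-9 + P\right) 2 P = - 2 \cdot 2 P \left(-9 + P\right) = - 4 P \left(-9 + P\right)$)
$- 84 g{\left(12 \right)} + j = - 84 \cdot 4 \cdot 12 \left(9 - 12\right) + 85 = - 84 \cdot 4 \cdot 12 \left(-3\right) + 85 = \left(-84\right) \left(-144\right) + 85 = 12096 + 85 = 12181$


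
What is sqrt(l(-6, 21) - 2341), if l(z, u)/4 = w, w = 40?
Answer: I*sqrt(2181) ≈ 46.701*I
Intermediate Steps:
l(z, u) = 160 (l(z, u) = 4*40 = 160)
sqrt(l(-6, 21) - 2341) = sqrt(160 - 2341) = sqrt(-2181) = I*sqrt(2181)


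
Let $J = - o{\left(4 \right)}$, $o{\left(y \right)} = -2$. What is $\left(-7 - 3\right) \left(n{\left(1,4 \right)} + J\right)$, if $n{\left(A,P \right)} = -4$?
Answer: $20$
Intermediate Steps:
$J = 2$ ($J = \left(-1\right) \left(-2\right) = 2$)
$\left(-7 - 3\right) \left(n{\left(1,4 \right)} + J\right) = \left(-7 - 3\right) \left(-4 + 2\right) = \left(-7 - 3\right) \left(-2\right) = \left(-10\right) \left(-2\right) = 20$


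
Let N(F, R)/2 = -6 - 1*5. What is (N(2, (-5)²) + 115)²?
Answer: 8649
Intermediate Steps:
N(F, R) = -22 (N(F, R) = 2*(-6 - 1*5) = 2*(-6 - 5) = 2*(-11) = -22)
(N(2, (-5)²) + 115)² = (-22 + 115)² = 93² = 8649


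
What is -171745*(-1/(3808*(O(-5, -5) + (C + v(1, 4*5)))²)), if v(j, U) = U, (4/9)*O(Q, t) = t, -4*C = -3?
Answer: 24535/49096 ≈ 0.49974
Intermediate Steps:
C = ¾ (C = -¼*(-3) = ¾ ≈ 0.75000)
O(Q, t) = 9*t/4
-171745*(-1/(3808*(O(-5, -5) + (C + v(1, 4*5)))²)) = -171745*(-1/(3808*((9/4)*(-5) + (¾ + 4*5))²)) = -171745*(-1/(3808*(-45/4 + (¾ + 20))²)) = -171745*(-1/(3808*(-45/4 + 83/4)²)) = -171745/(((19/2)²*(-68))*56) = -171745/(((361/4)*(-68))*56) = -171745/((-6137*56)) = -171745/(-343672) = -171745*(-1/343672) = 24535/49096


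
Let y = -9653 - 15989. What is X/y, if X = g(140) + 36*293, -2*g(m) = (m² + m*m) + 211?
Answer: 18315/51284 ≈ 0.35713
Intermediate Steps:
g(m) = -211/2 - m² (g(m) = -((m² + m*m) + 211)/2 = -((m² + m²) + 211)/2 = -(2*m² + 211)/2 = -(211 + 2*m²)/2 = -211/2 - m²)
y = -25642
X = -18315/2 (X = (-211/2 - 1*140²) + 36*293 = (-211/2 - 1*19600) + 10548 = (-211/2 - 19600) + 10548 = -39411/2 + 10548 = -18315/2 ≈ -9157.5)
X/y = -18315/2/(-25642) = -18315/2*(-1/25642) = 18315/51284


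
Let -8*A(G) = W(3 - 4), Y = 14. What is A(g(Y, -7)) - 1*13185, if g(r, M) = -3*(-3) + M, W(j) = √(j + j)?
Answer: -13185 - I*√2/8 ≈ -13185.0 - 0.17678*I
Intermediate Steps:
W(j) = √2*√j (W(j) = √(2*j) = √2*√j)
g(r, M) = 9 + M
A(G) = -I*√2/8 (A(G) = -√2*√(3 - 4)/8 = -√2*√(-1)/8 = -√2*I/8 = -I*√2/8)
A(g(Y, -7)) - 1*13185 = -I*√2/8 - 1*13185 = -I*√2/8 - 13185 = -13185 - I*√2/8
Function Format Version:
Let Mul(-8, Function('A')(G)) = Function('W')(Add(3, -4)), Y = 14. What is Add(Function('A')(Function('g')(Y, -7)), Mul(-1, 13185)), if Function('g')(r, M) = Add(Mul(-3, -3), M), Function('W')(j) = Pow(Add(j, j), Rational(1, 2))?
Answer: Add(-13185, Mul(Rational(-1, 8), I, Pow(2, Rational(1, 2)))) ≈ Add(-13185., Mul(-0.17678, I))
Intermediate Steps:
Function('W')(j) = Mul(Pow(2, Rational(1, 2)), Pow(j, Rational(1, 2))) (Function('W')(j) = Pow(Mul(2, j), Rational(1, 2)) = Mul(Pow(2, Rational(1, 2)), Pow(j, Rational(1, 2))))
Function('g')(r, M) = Add(9, M)
Function('A')(G) = Mul(Rational(-1, 8), I, Pow(2, Rational(1, 2))) (Function('A')(G) = Mul(Rational(-1, 8), Mul(Pow(2, Rational(1, 2)), Pow(Add(3, -4), Rational(1, 2)))) = Mul(Rational(-1, 8), Mul(Pow(2, Rational(1, 2)), Pow(-1, Rational(1, 2)))) = Mul(Rational(-1, 8), Mul(Pow(2, Rational(1, 2)), I)) = Mul(Rational(-1, 8), Mul(I, Pow(2, Rational(1, 2)))) = Mul(Rational(-1, 8), I, Pow(2, Rational(1, 2))))
Add(Function('A')(Function('g')(Y, -7)), Mul(-1, 13185)) = Add(Mul(Rational(-1, 8), I, Pow(2, Rational(1, 2))), Mul(-1, 13185)) = Add(Mul(Rational(-1, 8), I, Pow(2, Rational(1, 2))), -13185) = Add(-13185, Mul(Rational(-1, 8), I, Pow(2, Rational(1, 2))))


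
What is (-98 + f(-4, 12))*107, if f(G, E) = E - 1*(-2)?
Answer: -8988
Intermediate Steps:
f(G, E) = 2 + E (f(G, E) = E + 2 = 2 + E)
(-98 + f(-4, 12))*107 = (-98 + (2 + 12))*107 = (-98 + 14)*107 = -84*107 = -8988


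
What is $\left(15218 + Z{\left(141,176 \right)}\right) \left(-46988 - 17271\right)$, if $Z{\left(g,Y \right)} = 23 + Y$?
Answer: $-990681003$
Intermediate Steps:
$\left(15218 + Z{\left(141,176 \right)}\right) \left(-46988 - 17271\right) = \left(15218 + \left(23 + 176\right)\right) \left(-46988 - 17271\right) = \left(15218 + 199\right) \left(-64259\right) = 15417 \left(-64259\right) = -990681003$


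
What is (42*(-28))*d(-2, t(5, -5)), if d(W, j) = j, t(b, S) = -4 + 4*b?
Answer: -18816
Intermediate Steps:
(42*(-28))*d(-2, t(5, -5)) = (42*(-28))*(-4 + 4*5) = -1176*(-4 + 20) = -1176*16 = -18816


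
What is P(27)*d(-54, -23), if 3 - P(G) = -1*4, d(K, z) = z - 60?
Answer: -581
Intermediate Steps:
d(K, z) = -60 + z
P(G) = 7 (P(G) = 3 - (-1)*4 = 3 - 1*(-4) = 3 + 4 = 7)
P(27)*d(-54, -23) = 7*(-60 - 23) = 7*(-83) = -581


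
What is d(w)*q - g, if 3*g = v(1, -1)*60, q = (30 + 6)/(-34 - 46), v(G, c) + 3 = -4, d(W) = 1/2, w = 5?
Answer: 5591/40 ≈ 139.77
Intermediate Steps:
d(W) = 1/2
v(G, c) = -7 (v(G, c) = -3 - 4 = -7)
q = -9/20 (q = 36/(-80) = 36*(-1/80) = -9/20 ≈ -0.45000)
g = -140 (g = (-7*60)/3 = (1/3)*(-420) = -140)
d(w)*q - g = (1/2)*(-9/20) - 1*(-140) = -9/40 + 140 = 5591/40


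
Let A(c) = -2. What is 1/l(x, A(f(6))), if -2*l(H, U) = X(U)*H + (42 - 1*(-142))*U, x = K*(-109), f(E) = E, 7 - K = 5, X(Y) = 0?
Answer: 1/184 ≈ 0.0054348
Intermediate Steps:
K = 2 (K = 7 - 1*5 = 7 - 5 = 2)
x = -218 (x = 2*(-109) = -218)
l(H, U) = -92*U (l(H, U) = -(0*H + (42 - 1*(-142))*U)/2 = -(0 + (42 + 142)*U)/2 = -(0 + 184*U)/2 = -92*U)
1/l(x, A(f(6))) = 1/(-92*(-2)) = 1/184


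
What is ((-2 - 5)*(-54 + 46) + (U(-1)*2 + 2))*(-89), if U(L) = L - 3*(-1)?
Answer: -5518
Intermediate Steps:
U(L) = 3 + L (U(L) = L + 3 = 3 + L)
((-2 - 5)*(-54 + 46) + (U(-1)*2 + 2))*(-89) = ((-2 - 5)*(-54 + 46) + ((3 - 1)*2 + 2))*(-89) = (-7*(-8) + (2*2 + 2))*(-89) = (56 + (4 + 2))*(-89) = (56 + 6)*(-89) = 62*(-89) = -5518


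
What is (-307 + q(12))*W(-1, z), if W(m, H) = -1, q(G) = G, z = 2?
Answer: 295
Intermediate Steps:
(-307 + q(12))*W(-1, z) = (-307 + 12)*(-1) = -295*(-1) = 295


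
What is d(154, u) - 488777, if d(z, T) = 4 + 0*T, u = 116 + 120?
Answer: -488773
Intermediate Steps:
u = 236
d(z, T) = 4 (d(z, T) = 4 + 0 = 4)
d(154, u) - 488777 = 4 - 488777 = -488773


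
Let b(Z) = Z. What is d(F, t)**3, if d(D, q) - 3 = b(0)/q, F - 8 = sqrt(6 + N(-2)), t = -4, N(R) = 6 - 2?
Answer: 27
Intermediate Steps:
N(R) = 4
F = 8 + sqrt(10) (F = 8 + sqrt(6 + 4) = 8 + sqrt(10) ≈ 11.162)
d(D, q) = 3 (d(D, q) = 3 + 0/q = 3 + 0 = 3)
d(F, t)**3 = 3**3 = 27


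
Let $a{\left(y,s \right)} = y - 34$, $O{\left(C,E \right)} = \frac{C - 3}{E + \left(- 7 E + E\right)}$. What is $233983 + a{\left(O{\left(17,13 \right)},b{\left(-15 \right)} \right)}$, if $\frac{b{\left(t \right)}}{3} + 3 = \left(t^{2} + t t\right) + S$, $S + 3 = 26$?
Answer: $\frac{15206671}{65} \approx 2.3395 \cdot 10^{5}$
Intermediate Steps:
$S = 23$ ($S = -3 + 26 = 23$)
$b{\left(t \right)} = 60 + 6 t^{2}$ ($b{\left(t \right)} = -9 + 3 \left(\left(t^{2} + t t\right) + 23\right) = -9 + 3 \left(\left(t^{2} + t^{2}\right) + 23\right) = -9 + 3 \left(2 t^{2} + 23\right) = -9 + 3 \left(23 + 2 t^{2}\right) = -9 + \left(69 + 6 t^{2}\right) = 60 + 6 t^{2}$)
$O{\left(C,E \right)} = - \frac{-3 + C}{5 E}$ ($O{\left(C,E \right)} = \frac{-3 + C}{E - 6 E} = \frac{-3 + C}{\left(-5\right) E} = \left(-3 + C\right) \left(- \frac{1}{5 E}\right) = - \frac{-3 + C}{5 E}$)
$a{\left(y,s \right)} = -34 + y$ ($a{\left(y,s \right)} = y - 34 = -34 + y$)
$233983 + a{\left(O{\left(17,13 \right)},b{\left(-15 \right)} \right)} = 233983 - \left(34 - \frac{3 - 17}{5 \cdot 13}\right) = 233983 - \left(34 - \frac{3 - 17}{65}\right) = 233983 - \left(34 - - \frac{14}{65}\right) = 233983 - \frac{2224}{65} = \frac{15206671}{65}$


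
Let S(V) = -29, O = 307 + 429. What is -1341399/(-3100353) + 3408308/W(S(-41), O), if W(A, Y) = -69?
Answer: -3522288458731/71308119 ≈ -49395.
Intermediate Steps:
O = 736
-1341399/(-3100353) + 3408308/W(S(-41), O) = -1341399/(-3100353) + 3408308/(-69) = -1341399*(-1/3100353) + 3408308*(-1/69) = 447133/1033451 - 3408308/69 = -3522288458731/71308119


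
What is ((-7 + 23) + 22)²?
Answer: 1444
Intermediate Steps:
((-7 + 23) + 22)² = (16 + 22)² = 38² = 1444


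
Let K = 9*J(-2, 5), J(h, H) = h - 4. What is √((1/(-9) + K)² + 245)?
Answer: √257014/9 ≈ 56.329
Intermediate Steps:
J(h, H) = -4 + h
K = -54 (K = 9*(-4 - 2) = 9*(-6) = -54)
√((1/(-9) + K)² + 245) = √((1/(-9) - 54)² + 245) = √((-⅑ - 54)² + 245) = √((-487/9)² + 245) = √(237169/81 + 245) = √(257014/81) = √257014/9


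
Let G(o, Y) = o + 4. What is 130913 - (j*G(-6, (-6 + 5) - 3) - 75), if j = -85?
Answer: 130818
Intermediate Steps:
G(o, Y) = 4 + o
130913 - (j*G(-6, (-6 + 5) - 3) - 75) = 130913 - (-85*(4 - 6) - 75) = 130913 - (-85*(-2) - 75) = 130913 - (170 - 75) = 130913 - 1*95 = 130913 - 95 = 130818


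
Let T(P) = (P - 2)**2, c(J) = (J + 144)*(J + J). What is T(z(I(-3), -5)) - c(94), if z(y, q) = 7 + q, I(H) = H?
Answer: -44744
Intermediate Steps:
c(J) = 2*J*(144 + J) (c(J) = (144 + J)*(2*J) = 2*J*(144 + J))
T(P) = (-2 + P)**2
T(z(I(-3), -5)) - c(94) = (-2 + (7 - 5))**2 - 2*94*(144 + 94) = (-2 + 2)**2 - 2*94*238 = 0**2 - 1*44744 = 0 - 44744 = -44744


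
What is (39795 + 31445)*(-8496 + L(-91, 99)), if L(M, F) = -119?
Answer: -613732600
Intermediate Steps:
(39795 + 31445)*(-8496 + L(-91, 99)) = (39795 + 31445)*(-8496 - 119) = 71240*(-8615) = -613732600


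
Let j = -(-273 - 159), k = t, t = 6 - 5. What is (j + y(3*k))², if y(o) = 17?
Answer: 201601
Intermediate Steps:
t = 1
k = 1
j = 432 (j = -1*(-432) = 432)
(j + y(3*k))² = (432 + 17)² = 449² = 201601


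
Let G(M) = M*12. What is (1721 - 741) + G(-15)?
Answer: 800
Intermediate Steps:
G(M) = 12*M
(1721 - 741) + G(-15) = (1721 - 741) + 12*(-15) = 980 - 180 = 800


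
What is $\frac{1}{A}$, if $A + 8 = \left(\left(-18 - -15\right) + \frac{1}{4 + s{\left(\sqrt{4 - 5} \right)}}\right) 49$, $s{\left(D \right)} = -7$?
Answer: $- \frac{3}{514} \approx -0.0058366$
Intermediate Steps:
$A = - \frac{514}{3}$ ($A = -8 + \left(\left(-18 - -15\right) + \frac{1}{4 - 7}\right) 49 = -8 + \left(\left(-18 + 15\right) + \frac{1}{-3}\right) 49 = -8 + \left(-3 - \frac{1}{3}\right) 49 = -8 - \frac{490}{3} = - \frac{514}{3} \approx -171.33$)
$\frac{1}{A} = \frac{1}{- \frac{514}{3}} = - \frac{3}{514}$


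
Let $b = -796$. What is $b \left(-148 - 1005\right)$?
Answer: $917788$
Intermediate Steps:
$b \left(-148 - 1005\right) = - 796 \left(-148 - 1005\right) = \left(-796\right) \left(-1153\right) = 917788$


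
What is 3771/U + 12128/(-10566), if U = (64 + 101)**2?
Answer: -16130023/15981075 ≈ -1.0093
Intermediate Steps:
U = 27225 (U = 165**2 = 27225)
3771/U + 12128/(-10566) = 3771/27225 + 12128/(-10566) = 3771*(1/27225) + 12128*(-1/10566) = 419/3025 - 6064/5283 = -16130023/15981075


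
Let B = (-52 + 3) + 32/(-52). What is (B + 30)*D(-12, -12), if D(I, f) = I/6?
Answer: 510/13 ≈ 39.231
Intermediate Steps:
B = -645/13 (B = -49 + 32*(-1/52) = -49 - 8/13 = -645/13 ≈ -49.615)
D(I, f) = I/6 (D(I, f) = I*(⅙) = I/6)
(B + 30)*D(-12, -12) = (-645/13 + 30)*((⅙)*(-12)) = -255/13*(-2) = 510/13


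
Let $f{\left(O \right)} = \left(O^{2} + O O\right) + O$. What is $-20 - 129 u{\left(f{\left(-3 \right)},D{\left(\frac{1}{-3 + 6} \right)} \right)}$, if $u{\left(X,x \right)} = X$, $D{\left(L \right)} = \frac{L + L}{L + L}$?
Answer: $-1955$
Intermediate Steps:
$D{\left(L \right)} = 1$ ($D{\left(L \right)} = \frac{2 L}{2 L} = 2 L \frac{1}{2 L} = 1$)
$f{\left(O \right)} = O + 2 O^{2}$ ($f{\left(O \right)} = \left(O^{2} + O^{2}\right) + O = 2 O^{2} + O = O + 2 O^{2}$)
$-20 - 129 u{\left(f{\left(-3 \right)},D{\left(\frac{1}{-3 + 6} \right)} \right)} = -20 - 129 \left(- 3 \left(1 + 2 \left(-3\right)\right)\right) = -20 - 129 \left(- 3 \left(1 - 6\right)\right) = -20 - 129 \left(\left(-3\right) \left(-5\right)\right) = -20 - 1935 = -1955$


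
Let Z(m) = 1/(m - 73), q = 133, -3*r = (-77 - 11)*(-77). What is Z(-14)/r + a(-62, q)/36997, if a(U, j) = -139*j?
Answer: -3632732451/7270058488 ≈ -0.49968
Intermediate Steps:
r = -6776/3 (r = -(-77 - 11)*(-77)/3 = -(-88)*(-77)/3 = -1/3*6776 = -6776/3 ≈ -2258.7)
Z(m) = 1/(-73 + m)
a(U, j) = -139*j
Z(-14)/r + a(-62, q)/36997 = 1/((-73 - 14)*(-6776/3)) - 139*133/36997 = -3/6776/(-87) - 18487*1/36997 = -1/87*(-3/6776) - 18487/36997 = 1/196504 - 18487/36997 = -3632732451/7270058488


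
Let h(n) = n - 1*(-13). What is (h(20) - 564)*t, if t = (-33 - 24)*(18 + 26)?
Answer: 1331748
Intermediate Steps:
h(n) = 13 + n (h(n) = n + 13 = 13 + n)
t = -2508 (t = -57*44 = -2508)
(h(20) - 564)*t = ((13 + 20) - 564)*(-2508) = (33 - 564)*(-2508) = -531*(-2508) = 1331748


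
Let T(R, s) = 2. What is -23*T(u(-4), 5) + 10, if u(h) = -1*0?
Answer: -36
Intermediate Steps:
u(h) = 0
-23*T(u(-4), 5) + 10 = -23*2 + 10 = -46 + 10 = -36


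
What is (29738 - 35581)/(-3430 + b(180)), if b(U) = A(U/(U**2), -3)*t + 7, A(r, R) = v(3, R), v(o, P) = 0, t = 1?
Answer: 5843/3423 ≈ 1.7070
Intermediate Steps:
A(r, R) = 0
b(U) = 7 (b(U) = 0*1 + 7 = 0 + 7 = 7)
(29738 - 35581)/(-3430 + b(180)) = (29738 - 35581)/(-3430 + 7) = -5843/(-3423) = -5843*(-1/3423) = 5843/3423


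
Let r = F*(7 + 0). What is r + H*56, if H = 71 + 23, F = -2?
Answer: 5250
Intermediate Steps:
H = 94
r = -14 (r = -2*(7 + 0) = -2*7 = -14)
r + H*56 = -14 + 94*56 = -14 + 5264 = 5250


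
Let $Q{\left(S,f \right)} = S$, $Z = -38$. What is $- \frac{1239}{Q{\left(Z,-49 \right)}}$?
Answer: $\frac{1239}{38} \approx 32.605$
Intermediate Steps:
$- \frac{1239}{Q{\left(Z,-49 \right)}} = - \frac{1239}{-38} = \left(-1239\right) \left(- \frac{1}{38}\right) = \frac{1239}{38}$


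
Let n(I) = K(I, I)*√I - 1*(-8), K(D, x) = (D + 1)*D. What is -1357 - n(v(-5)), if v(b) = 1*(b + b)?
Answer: -1365 - 90*I*√10 ≈ -1365.0 - 284.6*I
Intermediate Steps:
K(D, x) = D*(1 + D) (K(D, x) = (1 + D)*D = D*(1 + D))
v(b) = 2*b (v(b) = 1*(2*b) = 2*b)
n(I) = 8 + I^(3/2)*(1 + I) (n(I) = (I*(1 + I))*√I - 1*(-8) = I^(3/2)*(1 + I) + 8 = 8 + I^(3/2)*(1 + I))
-1357 - n(v(-5)) = -1357 - (8 + (2*(-5))^(3/2)*(1 + 2*(-5))) = -1357 - (8 + (-10)^(3/2)*(1 - 10)) = -1357 - (8 - 10*I*√10*(-9)) = -1357 - (8 + 90*I*√10) = -1357 + (-8 - 90*I*√10) = -1365 - 90*I*√10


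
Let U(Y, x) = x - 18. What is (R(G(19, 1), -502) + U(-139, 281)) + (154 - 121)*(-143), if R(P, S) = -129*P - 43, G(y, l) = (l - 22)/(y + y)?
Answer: -168253/38 ≈ -4427.7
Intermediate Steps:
G(y, l) = (-22 + l)/(2*y) (G(y, l) = (-22 + l)/((2*y)) = (-22 + l)*(1/(2*y)) = (-22 + l)/(2*y))
R(P, S) = -43 - 129*P
U(Y, x) = -18 + x
(R(G(19, 1), -502) + U(-139, 281)) + (154 - 121)*(-143) = ((-43 - 129*(-22 + 1)/(2*19)) + (-18 + 281)) + (154 - 121)*(-143) = ((-43 - 129*(-21)/(2*19)) + 263) + 33*(-143) = ((-43 - 129*(-21/38)) + 263) - 4719 = ((-43 + 2709/38) + 263) - 4719 = (1075/38 + 263) - 4719 = 11069/38 - 4719 = -168253/38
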